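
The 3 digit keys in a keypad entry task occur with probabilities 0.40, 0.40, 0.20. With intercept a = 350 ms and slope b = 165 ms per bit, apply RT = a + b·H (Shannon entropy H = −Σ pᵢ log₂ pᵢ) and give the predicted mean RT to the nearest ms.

Entropy contributions −pᵢ log₂ pᵢ: 0.5288, 0.5288, 0.4644; sum H = 1.5219 bits.
RT = a + bH = 350 + 165·1.5219 = 601.12 ms.

601 ms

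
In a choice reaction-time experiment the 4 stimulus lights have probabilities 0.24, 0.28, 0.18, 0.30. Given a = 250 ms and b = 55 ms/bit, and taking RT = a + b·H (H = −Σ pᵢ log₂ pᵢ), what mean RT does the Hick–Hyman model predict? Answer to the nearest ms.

H = 0.24·log₂(1/0.24) + 0.28·log₂(1/0.28) + 0.18·log₂(1/0.18) + 0.30·log₂(1/0.30) = 1.9748 bits.
RT = 250 + 55 × 1.9748 = 358.61 ms.

359 ms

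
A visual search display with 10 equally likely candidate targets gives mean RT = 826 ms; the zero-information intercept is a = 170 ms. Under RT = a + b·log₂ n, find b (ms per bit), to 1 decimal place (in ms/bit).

log₂(10) = 3.3219 bits.
b = (RT − a)/log₂ n = (826 − 170) / 3.3219 = 197.476 ms/bit.

197.5 ms/bit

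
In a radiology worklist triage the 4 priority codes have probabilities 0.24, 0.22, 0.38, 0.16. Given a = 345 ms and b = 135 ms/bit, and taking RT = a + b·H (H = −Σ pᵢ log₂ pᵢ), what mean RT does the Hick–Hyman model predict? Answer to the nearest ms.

605 ms

Entropy contributions −pᵢ log₂ pᵢ: 0.4941, 0.4806, 0.5305, 0.4230; sum H = 1.9282 bits.
RT = a + bH = 345 + 135·1.9282 = 605.30 ms.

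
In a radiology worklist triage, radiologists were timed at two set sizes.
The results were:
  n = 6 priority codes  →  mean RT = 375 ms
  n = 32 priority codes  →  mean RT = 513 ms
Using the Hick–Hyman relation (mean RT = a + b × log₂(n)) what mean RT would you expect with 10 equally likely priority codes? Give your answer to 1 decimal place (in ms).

417.1 ms

Solve the two-equation system in a and b:
  b = (513 − 375) / (log₂ 32 − log₂ 6) = 138 / (5 − 2.5850) = 57.142 ms/bit
  a = 375 − 57.142 × 2.5850 = 227.290 ms
Then RT(10) = 227.290 + 57.142 × log₂ 10 = 227.290 + 57.142 × 3.3219 ≈ 417.112 ms.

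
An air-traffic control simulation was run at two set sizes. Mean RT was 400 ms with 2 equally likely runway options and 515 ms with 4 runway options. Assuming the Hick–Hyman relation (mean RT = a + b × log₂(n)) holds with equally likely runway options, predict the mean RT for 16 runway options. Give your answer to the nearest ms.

745 ms

Solve the two-equation system in a and b:
  b = (515 − 400) / (log₂ 4 − log₂ 2) = 115 / (2 − 1) = 115 ms/bit
  a = 400 − 115 × 1 = 285 ms
Then RT(16) = 285 + 115 × log₂ 16 = 285 + 115 × 4 ≈ 745.000 ms.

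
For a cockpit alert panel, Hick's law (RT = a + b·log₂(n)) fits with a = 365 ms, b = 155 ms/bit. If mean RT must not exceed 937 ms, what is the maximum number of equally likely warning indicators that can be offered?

12

Information budget: (937 − 365)/155 = 3.6903 bits, so n ≤ 2^3.6903 = 12.909 → at most 12.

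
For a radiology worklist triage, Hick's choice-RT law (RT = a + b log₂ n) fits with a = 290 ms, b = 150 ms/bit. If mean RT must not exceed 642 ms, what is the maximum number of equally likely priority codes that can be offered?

5

150·log₂ n ≤ 642 − 290 = 352, giving log₂ n ≤ 2.3467 and n ≤ 5.086. The largest whole number is 5.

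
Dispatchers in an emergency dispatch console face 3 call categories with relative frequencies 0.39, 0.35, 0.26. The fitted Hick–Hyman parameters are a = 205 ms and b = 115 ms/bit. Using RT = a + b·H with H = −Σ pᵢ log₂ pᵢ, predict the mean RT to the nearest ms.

385 ms

Entropy contributions −pᵢ log₂ pᵢ: 0.5298, 0.5301, 0.5053; sum H = 1.5652 bits.
RT = a + bH = 205 + 115·1.5652 = 385.00 ms.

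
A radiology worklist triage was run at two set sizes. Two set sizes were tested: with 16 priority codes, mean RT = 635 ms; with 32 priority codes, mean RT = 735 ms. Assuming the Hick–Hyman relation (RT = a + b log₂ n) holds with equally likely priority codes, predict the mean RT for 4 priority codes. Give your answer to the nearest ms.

Solve the two-equation system in a and b:
  b = (735 − 635) / (log₂ 32 − log₂ 16) = 100 / (5 − 4) = 100 ms/bit
  a = 635 − 100 × 4 = 235 ms
Then RT(4) = 235 + 100 × log₂ 4 = 235 + 100 × 2 ≈ 435.000 ms.

435 ms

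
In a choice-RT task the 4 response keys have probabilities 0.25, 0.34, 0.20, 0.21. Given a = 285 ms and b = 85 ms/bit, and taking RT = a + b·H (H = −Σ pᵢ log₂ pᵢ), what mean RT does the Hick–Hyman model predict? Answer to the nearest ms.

Entropy contributions −pᵢ log₂ pᵢ: 0.5000, 0.5292, 0.4644, 0.4728; sum H = 1.9664 bits.
RT = a + bH = 285 + 85·1.9664 = 452.14 ms.

452 ms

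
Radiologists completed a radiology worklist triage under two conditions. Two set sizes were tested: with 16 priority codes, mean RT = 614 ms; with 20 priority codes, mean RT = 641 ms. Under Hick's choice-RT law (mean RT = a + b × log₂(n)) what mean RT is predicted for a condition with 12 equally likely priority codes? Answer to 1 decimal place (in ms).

RT is linear in log₂ n, so two points fix the line:
  b = (641 − 614) / (log₂ 20 − log₂ 16) = 27 / (4.3219 − 4) = 83.870 ms/bit
  a = 614 − 83.870 × 4 = 278.521 ms
Then RT(12) = 278.521 + 83.870 × log₂ 12 = 278.521 + 83.870 × 3.5850 ≈ 579.191 ms.

579.2 ms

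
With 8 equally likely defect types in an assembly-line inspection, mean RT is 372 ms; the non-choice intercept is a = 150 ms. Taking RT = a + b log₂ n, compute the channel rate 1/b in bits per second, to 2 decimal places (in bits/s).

Choice component = 372 − 150 = 222 ms over log₂(8) = 3 bits.
b = 222 / 3 = 74.000 ms/bit, so 1/b = 13.514 bits/s.

13.51 bits/s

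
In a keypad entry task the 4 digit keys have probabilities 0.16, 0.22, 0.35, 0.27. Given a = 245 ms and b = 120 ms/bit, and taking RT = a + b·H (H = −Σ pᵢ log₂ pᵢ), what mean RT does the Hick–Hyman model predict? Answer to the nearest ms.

478 ms

Entropy contributions −pᵢ log₂ pᵢ: 0.4230, 0.4806, 0.5301, 0.5100; sum H = 1.9437 bits.
RT = a + bH = 245 + 120·1.9437 = 478.25 ms.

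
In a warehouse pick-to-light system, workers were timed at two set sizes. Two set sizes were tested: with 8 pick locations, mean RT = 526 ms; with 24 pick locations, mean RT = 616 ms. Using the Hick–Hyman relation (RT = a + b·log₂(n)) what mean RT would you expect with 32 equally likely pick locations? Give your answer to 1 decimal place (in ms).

639.6 ms

Solve the two-equation system in a and b:
  b = (616 − 526) / (log₂ 24 − log₂ 8) = 90 / (4.5850 − 3) = 56.784 ms/bit
  a = 526 − 56.784 × 3 = 355.649 ms
Then RT(32) = 355.649 + 56.784 × log₂ 32 = 355.649 + 56.784 × 5 ≈ 639.567 ms.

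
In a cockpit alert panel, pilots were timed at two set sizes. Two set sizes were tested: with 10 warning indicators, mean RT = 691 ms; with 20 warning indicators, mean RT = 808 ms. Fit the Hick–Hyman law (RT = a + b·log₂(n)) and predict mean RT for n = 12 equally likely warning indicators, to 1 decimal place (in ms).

721.8 ms

Solve the two-equation system in a and b:
  b = (808 − 691) / (log₂ 20 − log₂ 10) = 117 / (4.3219 − 3.3219) = 117.000 ms/bit
  a = 691 − 117.000 × 3.3219 = 302.334 ms
Then RT(12) = 302.334 + 117.000 × log₂ 12 = 302.334 + 117.000 × 3.5850 ≈ 721.775 ms.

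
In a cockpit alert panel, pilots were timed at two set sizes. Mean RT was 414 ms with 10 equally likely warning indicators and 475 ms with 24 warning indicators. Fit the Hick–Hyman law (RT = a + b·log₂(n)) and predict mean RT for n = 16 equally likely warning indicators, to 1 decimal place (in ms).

Solve the two-equation system in a and b:
  b = (475 − 414) / (log₂ 24 − log₂ 10) = 61 / (4.5850 − 3.3219) = 48.296 ms/bit
  a = 414 − 48.296 × 3.3219 = 253.563 ms
Then RT(16) = 253.563 + 48.296 × log₂ 16 = 253.563 + 48.296 × 4 ≈ 446.748 ms.

446.7 ms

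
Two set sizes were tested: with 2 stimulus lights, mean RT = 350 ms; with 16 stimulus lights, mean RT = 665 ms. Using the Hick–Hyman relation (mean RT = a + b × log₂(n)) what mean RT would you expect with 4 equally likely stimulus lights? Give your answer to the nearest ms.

455 ms

RT is linear in log₂ n, so two points fix the line:
  b = (665 − 350) / (log₂ 16 − log₂ 2) = 315 / (4 − 1) = 105 ms/bit
  a = 350 − 105 × 1 = 245 ms
Then RT(4) = 245 + 105 × log₂ 4 = 245 + 105 × 2 ≈ 455.000 ms.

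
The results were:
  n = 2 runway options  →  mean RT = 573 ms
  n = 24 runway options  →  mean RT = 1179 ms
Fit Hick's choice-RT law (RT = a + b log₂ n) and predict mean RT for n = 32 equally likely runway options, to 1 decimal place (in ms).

Solve the two-equation system in a and b:
  b = (1179 − 573) / (log₂ 24 − log₂ 2) = 606 / (4.5850 − 1) = 169.039 ms/bit
  a = 573 − 169.039 × 1 = 403.961 ms
Then RT(32) = 403.961 + 169.039 × log₂ 32 = 403.961 + 169.039 × 5 ≈ 1249.158 ms.

1249.2 ms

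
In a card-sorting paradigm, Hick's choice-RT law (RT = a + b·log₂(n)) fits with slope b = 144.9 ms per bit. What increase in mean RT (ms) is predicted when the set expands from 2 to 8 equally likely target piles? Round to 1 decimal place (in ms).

The intercept a cancels: ΔRT = b·(log₂ n₂ − log₂ n₁) = b·log₂(n₂/n₁).
log₂(8) − log₂(2) = log₂(8/2) = log₂(4) = 2.
ΔRT = 144.9 × 2.0000 = 289.800 ms.

289.8 ms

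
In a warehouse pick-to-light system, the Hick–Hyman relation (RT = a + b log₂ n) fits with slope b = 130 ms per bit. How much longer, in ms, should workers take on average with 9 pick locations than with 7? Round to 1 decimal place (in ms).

47.1 ms

ΔRT = (a + b log₂ n₂) − (a + b log₂ n₁) = b·(log₂ n₂ − log₂ n₁).
log₂(9) − log₂(7) = 3.1699 − 2.8074 = 0.3626.
ΔRT = 130 × 0.3626 = 47.134 ms.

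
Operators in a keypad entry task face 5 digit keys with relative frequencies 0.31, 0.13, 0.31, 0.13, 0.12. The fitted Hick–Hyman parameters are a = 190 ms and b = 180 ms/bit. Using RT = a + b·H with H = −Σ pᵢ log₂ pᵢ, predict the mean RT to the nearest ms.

582 ms

H = 0.31·log₂(1/0.31) + 0.13·log₂(1/0.13) + 0.31·log₂(1/0.31) + 0.13·log₂(1/0.13) + 0.12·log₂(1/0.12) = 2.1799 bits.
RT = 190 + 180 × 2.1799 = 582.39 ms.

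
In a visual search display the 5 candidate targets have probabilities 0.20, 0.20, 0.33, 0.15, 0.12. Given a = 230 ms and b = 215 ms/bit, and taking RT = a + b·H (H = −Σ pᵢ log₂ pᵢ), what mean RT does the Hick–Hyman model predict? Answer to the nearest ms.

710 ms

Entropy contributions −pᵢ log₂ pᵢ: 0.4644, 0.4644, 0.5278, 0.4105, 0.3671; sum H = 2.2342 bits.
RT = a + bH = 230 + 215·2.2342 = 710.35 ms.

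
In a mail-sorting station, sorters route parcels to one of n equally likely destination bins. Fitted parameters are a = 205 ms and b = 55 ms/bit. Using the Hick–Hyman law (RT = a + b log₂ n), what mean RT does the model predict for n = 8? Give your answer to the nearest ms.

log₂(8) = 3 bits, so RT = 205 + 55 × 3 ≈ 370.000 ms.

370 ms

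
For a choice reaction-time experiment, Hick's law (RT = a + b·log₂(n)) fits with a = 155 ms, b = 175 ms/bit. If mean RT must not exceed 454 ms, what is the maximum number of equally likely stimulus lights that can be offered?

Information budget: (454 − 155)/175 = 1.7086 bits, so n ≤ 2^1.7086 = 3.268 → at most 3.

3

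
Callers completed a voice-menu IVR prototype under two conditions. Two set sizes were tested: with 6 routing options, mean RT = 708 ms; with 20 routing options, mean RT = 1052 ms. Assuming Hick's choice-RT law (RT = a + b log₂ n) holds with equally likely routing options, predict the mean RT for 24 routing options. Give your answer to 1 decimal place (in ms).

Solve the two-equation system in a and b:
  b = (1052 − 708) / (log₂ 20 − log₂ 6) = 344 / (4.3219 − 2.5850) = 198.047 ms/bit
  a = 708 − 198.047 × 2.5850 = 196.057 ms
Then RT(24) = 196.057 + 198.047 × log₂ 24 = 196.057 + 198.047 × 4.5850 ≈ 1104.093 ms.

1104.1 ms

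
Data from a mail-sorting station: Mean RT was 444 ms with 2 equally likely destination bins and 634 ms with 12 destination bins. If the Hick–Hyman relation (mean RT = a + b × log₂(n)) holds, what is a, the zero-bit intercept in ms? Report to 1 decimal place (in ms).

370.5 ms

b = (RT₂ − RT₁)/(log₂ n₂ − log₂ n₁) = (634 − 444)/(3.5850 − 1) = 73.502 ms/bit.
Intercept: a = 444 − 73.502·log₂(2) = 370.498 ms.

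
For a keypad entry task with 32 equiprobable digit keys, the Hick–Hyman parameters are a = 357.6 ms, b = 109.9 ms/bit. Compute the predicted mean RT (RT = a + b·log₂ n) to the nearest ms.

907 ms

log₂(32) = 5 bits, so RT = 357.6 + 109.9 × 5 ≈ 907.100 ms.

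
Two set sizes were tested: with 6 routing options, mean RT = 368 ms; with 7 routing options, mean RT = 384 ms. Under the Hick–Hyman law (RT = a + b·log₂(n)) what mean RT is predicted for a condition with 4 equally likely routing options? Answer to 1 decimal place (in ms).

325.9 ms

Fit slope and intercept:
  b = (384 − 368) / (log₂ 7 − log₂ 6) = 16 / (2.8074 − 2.5850) = 71.945 ms/bit
  a = 368 − 71.945 × 2.5850 = 182.025 ms
Then RT(4) = 182.025 + 71.945 × log₂ 4 = 182.025 + 71.945 × 2 ≈ 325.915 ms.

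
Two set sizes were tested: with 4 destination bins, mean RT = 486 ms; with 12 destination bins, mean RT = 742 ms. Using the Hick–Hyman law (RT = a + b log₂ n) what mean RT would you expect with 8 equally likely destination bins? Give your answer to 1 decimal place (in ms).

647.5 ms

With log₂ n on the abscissa the relation is linear; from the two conditions:
  b = (742 − 486) / (log₂ 12 − log₂ 4) = 256 / (3.5850 − 2) = 161.518 ms/bit
  a = 486 − 161.518 × 2 = 162.964 ms
Then RT(8) = 162.964 + 161.518 × log₂ 8 = 162.964 + 161.518 × 3 ≈ 647.518 ms.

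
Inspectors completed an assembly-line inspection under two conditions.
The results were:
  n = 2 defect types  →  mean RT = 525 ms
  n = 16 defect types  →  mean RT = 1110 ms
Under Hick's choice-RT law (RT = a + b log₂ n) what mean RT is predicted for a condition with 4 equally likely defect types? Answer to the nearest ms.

Fit slope and intercept:
  b = (1110 − 525) / (log₂ 16 − log₂ 2) = 585 / (4 − 1) = 195 ms/bit
  a = 525 − 195 × 1 = 330 ms
Then RT(4) = 330 + 195 × log₂ 4 = 330 + 195 × 2 ≈ 720.000 ms.

720 ms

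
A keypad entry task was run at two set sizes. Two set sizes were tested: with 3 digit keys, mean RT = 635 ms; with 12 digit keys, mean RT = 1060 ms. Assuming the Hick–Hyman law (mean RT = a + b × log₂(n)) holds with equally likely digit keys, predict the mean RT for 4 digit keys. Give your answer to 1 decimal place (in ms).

Fit slope and intercept:
  b = (1060 − 635) / (log₂ 12 − log₂ 3) = 425 / (3.5850 − 1.5850) = 212.500 ms/bit
  a = 635 − 212.500 × 1.5850 = 298.195 ms
Then RT(4) = 298.195 + 212.500 × log₂ 4 = 298.195 + 212.500 × 2 ≈ 723.195 ms.

723.2 ms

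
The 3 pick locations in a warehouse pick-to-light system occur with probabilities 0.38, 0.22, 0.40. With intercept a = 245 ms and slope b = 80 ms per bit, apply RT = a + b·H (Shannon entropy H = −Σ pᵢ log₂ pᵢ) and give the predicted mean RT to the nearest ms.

H = 0.38·log₂(1/0.38) + 0.22·log₂(1/0.22) + 0.40·log₂(1/0.40) = 1.5398 bits.
RT = 245 + 80 × 1.5398 = 368.18 ms.

368 ms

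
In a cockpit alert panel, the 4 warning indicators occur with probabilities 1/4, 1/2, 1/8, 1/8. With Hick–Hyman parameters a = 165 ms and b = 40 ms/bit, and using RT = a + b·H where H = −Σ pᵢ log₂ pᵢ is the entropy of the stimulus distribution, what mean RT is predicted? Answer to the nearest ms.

235 ms

H = −Σ pᵢ log₂ pᵢ = 0.25·2 + 0.5·1 + 0.125·3 + 0.125·3 = 1.750 bits.
RT = 165 + 40 × 1.750 = 235.00 ms.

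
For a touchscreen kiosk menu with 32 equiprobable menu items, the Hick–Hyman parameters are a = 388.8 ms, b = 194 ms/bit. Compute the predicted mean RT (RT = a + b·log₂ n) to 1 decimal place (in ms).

1358.8 ms

log₂(32) = 5 bits, so RT = 388.8 + 194 × 5 ≈ 1358.800 ms.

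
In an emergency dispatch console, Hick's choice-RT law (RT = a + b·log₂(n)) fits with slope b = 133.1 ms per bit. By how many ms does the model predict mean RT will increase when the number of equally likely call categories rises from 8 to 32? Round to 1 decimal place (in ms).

266.2 ms

The intercept a cancels: ΔRT = b·(log₂ n₂ − log₂ n₁) = b·log₂(n₂/n₁).
log₂(32) − log₂(8) = log₂(32/8) = log₂(4) = 2.
ΔRT = 133.1 × 2.0000 = 266.200 ms.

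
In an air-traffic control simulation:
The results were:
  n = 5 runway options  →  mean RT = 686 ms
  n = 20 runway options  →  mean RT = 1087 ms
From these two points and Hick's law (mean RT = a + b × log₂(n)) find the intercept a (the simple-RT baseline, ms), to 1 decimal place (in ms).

220.5 ms

The slope on a log₂ axis is (1087 − 686) / (4.3219 − 2.3219) = 200.500 ms/bit.
Intercept: a = 686 − 200.500·log₂(5) = 220.453 ms.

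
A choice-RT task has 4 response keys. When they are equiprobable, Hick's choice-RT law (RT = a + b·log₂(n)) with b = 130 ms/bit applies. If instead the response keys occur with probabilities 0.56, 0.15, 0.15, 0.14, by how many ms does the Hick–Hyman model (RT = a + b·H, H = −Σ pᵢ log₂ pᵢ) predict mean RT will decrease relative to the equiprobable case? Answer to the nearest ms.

Equiprobable entropy H₀ = log₂ 4 = 2.0000 bits.
Skewed entropy H = −Σ pᵢ log₂ pᵢ = 1.6866 bits.
ΔRT = b·(H₀ − H) = 130 × 0.3134 = 40.74 ms.

41 ms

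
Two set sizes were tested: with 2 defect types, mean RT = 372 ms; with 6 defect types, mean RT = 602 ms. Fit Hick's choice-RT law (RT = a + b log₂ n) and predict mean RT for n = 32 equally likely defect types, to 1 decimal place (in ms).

952.5 ms

With log₂ n on the abscissa the relation is linear; from the two conditions:
  b = (602 − 372) / (log₂ 6 − log₂ 2) = 230 / (2.5850 − 1) = 145.114 ms/bit
  a = 372 − 145.114 × 1 = 226.886 ms
Then RT(32) = 226.886 + 145.114 × log₂ 32 = 226.886 + 145.114 × 5 ≈ 952.455 ms.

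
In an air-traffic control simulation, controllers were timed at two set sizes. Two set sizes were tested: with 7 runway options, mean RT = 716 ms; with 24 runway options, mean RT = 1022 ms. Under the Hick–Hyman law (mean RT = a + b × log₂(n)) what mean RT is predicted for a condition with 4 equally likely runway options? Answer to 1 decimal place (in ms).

577.0 ms

With log₂ n on the abscissa the relation is linear; from the two conditions:
  b = (1022 − 716) / (log₂ 24 − log₂ 7) = 306 / (4.5850 − 2.8074) = 172.141 ms/bit
  a = 716 − 172.141 × 2.8074 = 232.738 ms
Then RT(4) = 232.738 + 172.141 × log₂ 4 = 232.738 + 172.141 × 2 ≈ 577.021 ms.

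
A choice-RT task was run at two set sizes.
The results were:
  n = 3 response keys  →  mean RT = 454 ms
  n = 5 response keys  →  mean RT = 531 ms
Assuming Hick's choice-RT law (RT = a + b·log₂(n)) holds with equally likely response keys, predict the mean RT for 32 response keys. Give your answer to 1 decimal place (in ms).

Fit slope and intercept:
  b = (531 − 454) / (log₂ 5 − log₂ 3) = 77 / (2.3219 − 1.5850) = 104.482 ms/bit
  a = 454 − 104.482 × 1.5850 = 288.399 ms
Then RT(32) = 288.399 + 104.482 × log₂ 32 = 288.399 + 104.482 × 5 ≈ 810.812 ms.

810.8 ms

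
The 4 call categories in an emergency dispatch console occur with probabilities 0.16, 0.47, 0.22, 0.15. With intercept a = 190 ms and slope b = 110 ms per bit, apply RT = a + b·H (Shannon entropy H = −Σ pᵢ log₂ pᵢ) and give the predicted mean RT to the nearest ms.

H = 0.16·log₂(1/0.16) + 0.47·log₂(1/0.47) + 0.22·log₂(1/0.22) + 0.15·log₂(1/0.15) = 1.8261 bits.
RT = 190 + 110 × 1.8261 = 390.87 ms.

391 ms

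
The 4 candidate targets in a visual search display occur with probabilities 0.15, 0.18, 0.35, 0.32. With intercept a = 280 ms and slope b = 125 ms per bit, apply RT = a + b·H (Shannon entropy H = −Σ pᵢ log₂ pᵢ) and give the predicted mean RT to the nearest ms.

519 ms

H = 0.15·log₂(1/0.15) + 0.18·log₂(1/0.18) + 0.35·log₂(1/0.35) + 0.32·log₂(1/0.32) = 1.9120 bits.
RT = 280 + 125 × 1.9120 = 519.00 ms.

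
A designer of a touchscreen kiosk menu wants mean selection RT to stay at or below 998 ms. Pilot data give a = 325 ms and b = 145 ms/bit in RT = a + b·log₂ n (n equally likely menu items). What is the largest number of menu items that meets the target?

Information budget: (998 − 325)/145 = 4.6414 bits, so n ≤ 2^4.6414 = 24.957 → at most 24.

24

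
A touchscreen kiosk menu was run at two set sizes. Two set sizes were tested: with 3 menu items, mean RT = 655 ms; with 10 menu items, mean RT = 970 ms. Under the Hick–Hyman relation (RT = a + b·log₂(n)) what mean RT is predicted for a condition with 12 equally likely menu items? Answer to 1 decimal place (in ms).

With log₂ n on the abscissa the relation is linear; from the two conditions:
  b = (970 − 655) / (log₂ 10 − log₂ 3) = 315 / (3.3219 − 1.5850) = 181.351 ms/bit
  a = 655 − 181.351 × 1.5850 = 367.566 ms
Then RT(12) = 367.566 + 181.351 × log₂ 12 = 367.566 + 181.351 × 3.5850 ≈ 1017.701 ms.

1017.7 ms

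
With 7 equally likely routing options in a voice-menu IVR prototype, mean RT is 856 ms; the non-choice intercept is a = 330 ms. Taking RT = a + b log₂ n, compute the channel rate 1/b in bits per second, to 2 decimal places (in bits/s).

b = (856 − 330)/log₂ 7 = 526/2.8074 = 187.365 ms per bit = 0.18736 s/bit; the reciprocal is 5.337 bits/s.

5.34 bits/s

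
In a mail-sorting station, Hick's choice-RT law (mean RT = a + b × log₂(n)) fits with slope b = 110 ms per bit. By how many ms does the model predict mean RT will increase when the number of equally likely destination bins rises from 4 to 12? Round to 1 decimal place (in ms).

Only the slope matters, since a is common to both: ΔRT = b·log₂(n₂/n₁).
log₂(12) − log₂(4) = 3.5850 − 2 = 1.5850.
ΔRT = 110 × 1.5850 = 174.346 ms.

174.3 ms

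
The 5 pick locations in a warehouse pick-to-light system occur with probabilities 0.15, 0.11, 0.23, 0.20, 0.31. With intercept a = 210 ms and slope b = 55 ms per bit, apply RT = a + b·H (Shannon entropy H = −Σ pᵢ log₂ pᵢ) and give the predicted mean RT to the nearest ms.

H = 0.15·log₂(1/0.15) + 0.11·log₂(1/0.11) + 0.23·log₂(1/0.23) + 0.20·log₂(1/0.20) + 0.31·log₂(1/0.31) = 2.2367 bits.
RT = 210 + 55 × 2.2367 = 333.02 ms.

333 ms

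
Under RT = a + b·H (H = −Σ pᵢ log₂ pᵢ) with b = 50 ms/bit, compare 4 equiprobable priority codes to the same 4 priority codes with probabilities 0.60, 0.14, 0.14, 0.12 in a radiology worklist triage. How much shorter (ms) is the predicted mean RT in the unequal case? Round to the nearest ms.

The RT saving is b·ΔH. Equiprobable H₀ = log₂(4) = 2.0000 bits; with the given probabilities H = 1.6035 bits.
b·(H₀ − H) = 50 × (2.0000 − 1.6035) = 19.83 ms.

20 ms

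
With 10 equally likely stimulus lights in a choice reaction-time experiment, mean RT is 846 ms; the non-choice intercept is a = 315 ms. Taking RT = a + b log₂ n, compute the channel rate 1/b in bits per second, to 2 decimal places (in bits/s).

Choice component = 846 − 315 = 531 ms over log₂(10) = 3.3219 bits.
b = 531 / 3.3219 = 159.847 ms/bit, so 1/b = 6.256 bits/s.

6.26 bits/s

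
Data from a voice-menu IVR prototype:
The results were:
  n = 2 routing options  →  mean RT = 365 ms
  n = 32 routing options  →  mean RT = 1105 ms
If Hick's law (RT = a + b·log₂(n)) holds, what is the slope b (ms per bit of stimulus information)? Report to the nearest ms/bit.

185 ms/bit

Slope: b = (1105 − 365) / (log₂ 32 − log₂ 2) = 740/4.0000 = 185 ms/bit.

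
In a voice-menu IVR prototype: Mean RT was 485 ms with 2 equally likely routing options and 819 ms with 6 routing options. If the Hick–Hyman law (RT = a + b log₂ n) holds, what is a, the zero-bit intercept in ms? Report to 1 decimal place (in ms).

274.3 ms

b = (RT₂ − RT₁)/(log₂ n₂ − log₂ n₁) = (819 − 485)/(2.5850 − 1) = 210.731 ms/bit.
a = RT₁ − b·log₂ n₁ = 485 − 210.731 × 1 = 274.269 ms.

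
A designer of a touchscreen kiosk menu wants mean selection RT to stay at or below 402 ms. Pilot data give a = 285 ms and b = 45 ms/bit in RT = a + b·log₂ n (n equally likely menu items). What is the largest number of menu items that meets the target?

6

45·log₂ n ≤ 402 − 285 = 117, giving log₂ n ≤ 2.6000 and n ≤ 6.063. The largest whole number is 6.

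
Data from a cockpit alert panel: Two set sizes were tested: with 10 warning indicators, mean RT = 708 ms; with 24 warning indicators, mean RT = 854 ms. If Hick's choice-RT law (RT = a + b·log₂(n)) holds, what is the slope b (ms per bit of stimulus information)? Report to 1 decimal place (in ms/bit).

115.6 ms/bit

The slope on a log₂ axis is (854 − 708) / (4.5850 − 3.3219) = 115.595 ms/bit.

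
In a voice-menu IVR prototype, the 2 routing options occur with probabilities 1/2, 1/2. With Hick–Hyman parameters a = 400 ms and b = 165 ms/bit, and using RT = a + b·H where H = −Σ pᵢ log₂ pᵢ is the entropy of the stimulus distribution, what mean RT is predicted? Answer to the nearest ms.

H = −Σ pᵢ log₂ pᵢ = 0.5·1 + 0.5·1 = 1.000 bits.
RT = 400 + 165 × 1.000 = 565.00 ms.

565 ms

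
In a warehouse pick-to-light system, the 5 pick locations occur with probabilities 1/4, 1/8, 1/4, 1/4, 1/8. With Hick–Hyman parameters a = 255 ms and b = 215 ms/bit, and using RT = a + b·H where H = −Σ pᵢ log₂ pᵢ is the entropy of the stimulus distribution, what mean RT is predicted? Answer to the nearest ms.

H = −Σ pᵢ log₂ pᵢ = 0.25·2 + 0.125·3 + 0.25·2 + 0.25·2 + 0.125·3 = 2.250 bits.
RT = 255 + 215 × 2.250 = 738.75 ms.

739 ms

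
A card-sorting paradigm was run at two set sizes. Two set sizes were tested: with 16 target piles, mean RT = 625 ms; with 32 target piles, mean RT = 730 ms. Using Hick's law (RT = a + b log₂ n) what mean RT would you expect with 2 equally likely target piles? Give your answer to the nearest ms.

310 ms

RT is linear in log₂ n, so two points fix the line:
  b = (730 − 625) / (log₂ 32 − log₂ 16) = 105 / (5 − 4) = 105 ms/bit
  a = 625 − 105 × 4 = 205 ms
Then RT(2) = 205 + 105 × log₂ 2 = 205 + 105 × 1 ≈ 310.000 ms.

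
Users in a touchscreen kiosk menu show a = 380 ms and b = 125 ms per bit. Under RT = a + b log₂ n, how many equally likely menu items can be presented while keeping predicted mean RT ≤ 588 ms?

125·log₂ n ≤ 588 − 380 = 208, giving log₂ n ≤ 1.6640 and n ≤ 3.169. The largest whole number is 3.

3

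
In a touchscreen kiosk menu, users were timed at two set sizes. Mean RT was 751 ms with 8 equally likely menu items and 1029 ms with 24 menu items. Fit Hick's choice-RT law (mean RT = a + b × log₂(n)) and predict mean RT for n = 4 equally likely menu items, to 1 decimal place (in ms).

With log₂ n on the abscissa the relation is linear; from the two conditions:
  b = (1029 − 751) / (log₂ 24 − log₂ 8) = 278 / (4.5850 − 3) = 175.398 ms/bit
  a = 751 − 175.398 × 3 = 224.805 ms
Then RT(4) = 224.805 + 175.398 × log₂ 4 = 224.805 + 175.398 × 2 ≈ 575.602 ms.

575.6 ms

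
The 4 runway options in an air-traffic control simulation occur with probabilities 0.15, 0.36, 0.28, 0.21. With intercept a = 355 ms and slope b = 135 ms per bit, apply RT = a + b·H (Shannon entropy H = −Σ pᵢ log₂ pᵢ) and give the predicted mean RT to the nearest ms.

615 ms

Entropy contributions −pᵢ log₂ pᵢ: 0.4105, 0.5306, 0.5142, 0.4728; sum H = 1.9282 bits.
RT = a + bH = 355 + 135·1.9282 = 615.31 ms.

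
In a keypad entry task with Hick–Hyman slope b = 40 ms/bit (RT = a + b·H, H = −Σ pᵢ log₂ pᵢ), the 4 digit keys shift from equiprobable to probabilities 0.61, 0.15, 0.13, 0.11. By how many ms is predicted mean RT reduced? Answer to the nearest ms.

The RT saving is b·ΔH. Equiprobable H₀ = log₂(4) = 2.0000 bits; with the given probabilities H = 1.5785 bits.
b·(H₀ − H) = 40 × (2.0000 − 1.5785) = 16.86 ms.

17 ms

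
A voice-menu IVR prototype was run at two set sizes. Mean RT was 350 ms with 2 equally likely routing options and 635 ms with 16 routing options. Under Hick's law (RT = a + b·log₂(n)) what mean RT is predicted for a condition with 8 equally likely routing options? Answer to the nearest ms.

540 ms

Fit slope and intercept:
  b = (635 − 350) / (log₂ 16 − log₂ 2) = 285 / (4 − 1) = 95 ms/bit
  a = 350 − 95 × 1 = 255 ms
Then RT(8) = 255 + 95 × log₂ 8 = 255 + 95 × 3 ≈ 540.000 ms.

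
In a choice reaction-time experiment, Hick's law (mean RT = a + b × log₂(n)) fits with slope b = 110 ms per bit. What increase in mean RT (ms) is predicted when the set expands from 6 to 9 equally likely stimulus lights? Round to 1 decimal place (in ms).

ΔRT = (a + b log₂ n₂) − (a + b log₂ n₁) = b·(log₂ n₂ − log₂ n₁).
log₂(9) − log₂(6) = 3.1699 − 2.5850 = 0.5850.
ΔRT = 110 × 0.5850 = 64.346 ms.

64.3 ms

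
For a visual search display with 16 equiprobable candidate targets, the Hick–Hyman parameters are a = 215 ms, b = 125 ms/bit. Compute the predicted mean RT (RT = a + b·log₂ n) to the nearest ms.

715 ms

log₂(16) = 4 bits, so RT = 215 + 125 × 4 ≈ 715.000 ms.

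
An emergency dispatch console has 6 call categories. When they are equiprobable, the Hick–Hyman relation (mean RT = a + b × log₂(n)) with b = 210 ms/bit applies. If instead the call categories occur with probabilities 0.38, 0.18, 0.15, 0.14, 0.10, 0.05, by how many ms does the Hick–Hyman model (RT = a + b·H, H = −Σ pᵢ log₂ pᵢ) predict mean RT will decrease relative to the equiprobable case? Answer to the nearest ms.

53 ms

The RT saving is b·ΔH. Equiprobable H₀ = log₂(6) = 2.5850 bits; with the given probabilities H = 2.3317 bits.
b·(H₀ − H) = 210 × (2.5850 − 2.3317) = 53.18 ms.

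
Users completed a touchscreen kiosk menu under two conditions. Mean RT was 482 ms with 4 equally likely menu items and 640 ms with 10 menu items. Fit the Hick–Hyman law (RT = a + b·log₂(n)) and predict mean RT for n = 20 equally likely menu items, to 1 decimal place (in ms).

759.5 ms

RT is linear in log₂ n, so two points fix the line:
  b = (640 − 482) / (log₂ 10 − log₂ 4) = 158 / (3.3219 − 2) = 119.522 ms/bit
  a = 482 − 119.522 × 2 = 242.955 ms
Then RT(20) = 242.955 + 119.522 × log₂ 20 = 242.955 + 119.522 × 4.3219 ≈ 759.522 ms.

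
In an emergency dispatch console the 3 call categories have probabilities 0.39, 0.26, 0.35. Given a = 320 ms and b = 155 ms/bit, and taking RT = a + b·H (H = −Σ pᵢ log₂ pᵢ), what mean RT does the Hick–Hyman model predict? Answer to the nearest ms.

Entropy contributions −pᵢ log₂ pᵢ: 0.5298, 0.5053, 0.5301; sum H = 1.5652 bits.
RT = a + bH = 320 + 155·1.5652 = 562.60 ms.

563 ms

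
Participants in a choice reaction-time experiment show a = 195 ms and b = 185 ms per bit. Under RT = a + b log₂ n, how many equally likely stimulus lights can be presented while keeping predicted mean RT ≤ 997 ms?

20

185·log₂ n ≤ 997 − 195 = 802, giving log₂ n ≤ 4.3351 and n ≤ 20.184. The largest whole number is 20.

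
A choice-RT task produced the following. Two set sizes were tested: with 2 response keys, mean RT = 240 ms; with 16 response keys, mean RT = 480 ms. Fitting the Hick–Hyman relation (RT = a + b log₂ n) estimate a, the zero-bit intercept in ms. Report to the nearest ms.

160 ms

Slope: b = (480 − 240) / (log₂ 16 − log₂ 2) = 240/3.0000 = 80 ms/bit.
Intercept: a = 240 − 80·log₂(2) = 160.000 ms.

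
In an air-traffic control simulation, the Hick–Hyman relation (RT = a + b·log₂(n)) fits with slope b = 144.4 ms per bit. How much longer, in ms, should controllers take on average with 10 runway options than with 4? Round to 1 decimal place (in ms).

Only the slope matters, since a is common to both: ΔRT = b·log₂(n₂/n₁).
log₂(10) − log₂(4) = 3.3219 − 2 = 1.3219.
ΔRT = 144.4 × 1.3219 = 190.886 ms.

190.9 ms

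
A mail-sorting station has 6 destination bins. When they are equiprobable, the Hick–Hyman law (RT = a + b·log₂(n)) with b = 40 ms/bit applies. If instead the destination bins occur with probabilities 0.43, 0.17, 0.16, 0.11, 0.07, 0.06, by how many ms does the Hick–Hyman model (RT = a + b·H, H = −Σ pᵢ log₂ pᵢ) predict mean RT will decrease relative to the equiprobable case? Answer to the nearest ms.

14 ms

The RT saving is b·ΔH. Equiprobable H₀ = log₂(6) = 2.5850 bits; with the given probabilities H = 2.2435 bits.
b·(H₀ − H) = 40 × (2.5850 − 2.2435) = 13.66 ms.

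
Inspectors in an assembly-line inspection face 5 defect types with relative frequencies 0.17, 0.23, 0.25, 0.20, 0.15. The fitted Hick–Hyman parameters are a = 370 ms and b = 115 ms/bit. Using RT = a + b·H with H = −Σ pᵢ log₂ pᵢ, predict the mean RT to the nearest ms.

634 ms

H = 0.17·log₂(1/0.17) + 0.23·log₂(1/0.23) + 0.25·log₂(1/0.25) + 0.20·log₂(1/0.20) + 0.15·log₂(1/0.15) = 2.2972 bits.
RT = 370 + 115 × 2.2972 = 634.18 ms.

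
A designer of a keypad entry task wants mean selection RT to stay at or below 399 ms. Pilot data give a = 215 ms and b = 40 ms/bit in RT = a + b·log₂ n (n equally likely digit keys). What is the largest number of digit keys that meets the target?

24

Information budget: (399 − 215)/40 = 4.6000 bits, so n ≤ 2^4.6000 = 24.251 → at most 24.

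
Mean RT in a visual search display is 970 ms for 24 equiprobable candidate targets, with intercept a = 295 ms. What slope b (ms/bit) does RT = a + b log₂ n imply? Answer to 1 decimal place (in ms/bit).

24 alternatives carry log₂ 24 = 4.5850 bits; the choice cost is 970 − 295 = 675 ms, so b = 675/4.5850 = 147.220 ms/bit.

147.2 ms/bit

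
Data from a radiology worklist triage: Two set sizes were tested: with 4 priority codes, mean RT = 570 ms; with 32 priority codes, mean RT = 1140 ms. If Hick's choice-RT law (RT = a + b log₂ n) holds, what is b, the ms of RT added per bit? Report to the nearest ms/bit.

190 ms/bit

The slope on a log₂ axis is (1140 − 570) / (5 − 2) = 190 ms/bit.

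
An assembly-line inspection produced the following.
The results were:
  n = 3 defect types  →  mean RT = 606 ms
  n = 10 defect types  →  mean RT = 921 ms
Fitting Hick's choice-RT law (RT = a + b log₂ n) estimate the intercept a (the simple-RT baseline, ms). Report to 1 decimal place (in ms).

318.6 ms

The slope on a log₂ axis is (921 − 606) / (3.3219 − 1.5850) = 181.351 ms/bit.
a = RT₁ − b·log₂ n₁ = 606 − 181.351 × 1.5850 = 318.566 ms.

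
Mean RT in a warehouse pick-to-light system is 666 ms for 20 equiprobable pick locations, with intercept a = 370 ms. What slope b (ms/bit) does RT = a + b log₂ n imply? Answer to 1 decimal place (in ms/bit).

log₂(20) = 4.3219 bits.
b = (RT − a)/log₂ n = (666 − 370) / 4.3219 = 68.488 ms/bit.

68.5 ms/bit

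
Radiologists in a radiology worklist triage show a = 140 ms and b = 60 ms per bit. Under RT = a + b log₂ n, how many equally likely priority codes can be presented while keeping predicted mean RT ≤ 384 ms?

60·log₂ n ≤ 384 − 140 = 244, giving log₂ n ≤ 4.0667 and n ≤ 16.757. The largest whole number is 16.

16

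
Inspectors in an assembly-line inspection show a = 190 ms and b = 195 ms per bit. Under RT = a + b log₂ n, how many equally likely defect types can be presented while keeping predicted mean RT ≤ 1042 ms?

195·log₂ n ≤ 1042 − 190 = 852, giving log₂ n ≤ 4.3692 and n ≤ 20.667. The largest whole number is 20.

20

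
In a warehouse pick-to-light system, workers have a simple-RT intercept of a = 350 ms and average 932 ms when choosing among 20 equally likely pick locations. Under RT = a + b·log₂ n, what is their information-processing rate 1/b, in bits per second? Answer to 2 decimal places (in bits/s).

7.43 bits/s

b = (932 − 350)/log₂ 20 = 582/4.3219 = 134.662 ms per bit = 0.13466 s/bit; the reciprocal is 7.426 bits/s.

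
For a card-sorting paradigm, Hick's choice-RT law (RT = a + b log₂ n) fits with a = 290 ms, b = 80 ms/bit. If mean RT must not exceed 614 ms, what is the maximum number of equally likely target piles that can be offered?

Information budget: (614 − 290)/80 = 4.0500 bits, so n ≤ 2^4.0500 = 16.564 → at most 16.

16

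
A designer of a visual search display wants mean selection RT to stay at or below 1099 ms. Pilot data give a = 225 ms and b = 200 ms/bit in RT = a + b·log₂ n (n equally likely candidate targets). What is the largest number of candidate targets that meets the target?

200·log₂ n ≤ 1099 − 225 = 874, giving log₂ n ≤ 4.3700 and n ≤ 20.678. The largest whole number is 20.

20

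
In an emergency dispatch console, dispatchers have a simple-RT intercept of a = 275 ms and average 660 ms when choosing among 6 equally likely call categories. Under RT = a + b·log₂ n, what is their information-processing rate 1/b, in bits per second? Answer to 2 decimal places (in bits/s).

Choice component = 660 − 275 = 385 ms over log₂(6) = 2.5850 bits.
b = 385 / 2.5850 = 148.938 ms/bit, so 1/b = 6.714 bits/s.

6.71 bits/s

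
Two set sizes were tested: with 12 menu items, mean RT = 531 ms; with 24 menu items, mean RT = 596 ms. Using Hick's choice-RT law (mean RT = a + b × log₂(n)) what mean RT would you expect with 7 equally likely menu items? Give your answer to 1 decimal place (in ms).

480.5 ms

With log₂ n on the abscissa the relation is linear; from the two conditions:
  b = (596 − 531) / (log₂ 24 − log₂ 12) = 65 / (4.5850 − 3.5850) = 65.000 ms/bit
  a = 531 − 65.000 × 3.5850 = 297.977 ms
Then RT(7) = 297.977 + 65.000 × log₂ 7 = 297.977 + 65.000 × 2.8074 ≈ 480.456 ms.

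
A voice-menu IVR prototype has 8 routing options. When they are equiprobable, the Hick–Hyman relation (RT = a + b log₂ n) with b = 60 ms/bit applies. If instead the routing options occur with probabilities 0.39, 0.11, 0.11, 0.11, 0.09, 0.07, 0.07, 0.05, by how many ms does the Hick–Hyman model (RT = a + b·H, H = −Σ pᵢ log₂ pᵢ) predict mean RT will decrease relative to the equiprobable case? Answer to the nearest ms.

21 ms

Equiprobable entropy H₀ = log₂ 8 = 3.0000 bits.
Skewed entropy H = −Σ pᵢ log₂ pᵢ = 2.6465 bits.
ΔRT = b·(H₀ − H) = 60 × 0.3535 = 21.21 ms.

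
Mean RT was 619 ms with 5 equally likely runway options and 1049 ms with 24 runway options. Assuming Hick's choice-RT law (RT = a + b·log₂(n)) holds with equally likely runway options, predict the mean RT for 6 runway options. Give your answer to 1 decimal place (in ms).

669.0 ms

With log₂ n on the abscissa the relation is linear; from the two conditions:
  b = (1049 − 619) / (log₂ 24 − log₂ 5) = 430 / (4.5850 − 2.3219) = 190.010 ms/bit
  a = 619 − 190.010 × 2.3219 = 177.810 ms
Then RT(6) = 177.810 + 190.010 × log₂ 6 = 177.810 + 190.010 × 2.5850 ≈ 668.979 ms.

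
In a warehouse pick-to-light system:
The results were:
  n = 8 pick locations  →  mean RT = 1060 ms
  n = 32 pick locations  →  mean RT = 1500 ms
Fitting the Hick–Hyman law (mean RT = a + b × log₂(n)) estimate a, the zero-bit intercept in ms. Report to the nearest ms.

b = (RT₂ − RT₁)/(log₂ n₂ − log₂ n₁) = (1500 − 1060)/(5 − 3) = 220 ms/bit.
a = RT₁ − b·log₂ n₁ = 1060 − 220 × 3 = 400.000 ms.

400 ms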